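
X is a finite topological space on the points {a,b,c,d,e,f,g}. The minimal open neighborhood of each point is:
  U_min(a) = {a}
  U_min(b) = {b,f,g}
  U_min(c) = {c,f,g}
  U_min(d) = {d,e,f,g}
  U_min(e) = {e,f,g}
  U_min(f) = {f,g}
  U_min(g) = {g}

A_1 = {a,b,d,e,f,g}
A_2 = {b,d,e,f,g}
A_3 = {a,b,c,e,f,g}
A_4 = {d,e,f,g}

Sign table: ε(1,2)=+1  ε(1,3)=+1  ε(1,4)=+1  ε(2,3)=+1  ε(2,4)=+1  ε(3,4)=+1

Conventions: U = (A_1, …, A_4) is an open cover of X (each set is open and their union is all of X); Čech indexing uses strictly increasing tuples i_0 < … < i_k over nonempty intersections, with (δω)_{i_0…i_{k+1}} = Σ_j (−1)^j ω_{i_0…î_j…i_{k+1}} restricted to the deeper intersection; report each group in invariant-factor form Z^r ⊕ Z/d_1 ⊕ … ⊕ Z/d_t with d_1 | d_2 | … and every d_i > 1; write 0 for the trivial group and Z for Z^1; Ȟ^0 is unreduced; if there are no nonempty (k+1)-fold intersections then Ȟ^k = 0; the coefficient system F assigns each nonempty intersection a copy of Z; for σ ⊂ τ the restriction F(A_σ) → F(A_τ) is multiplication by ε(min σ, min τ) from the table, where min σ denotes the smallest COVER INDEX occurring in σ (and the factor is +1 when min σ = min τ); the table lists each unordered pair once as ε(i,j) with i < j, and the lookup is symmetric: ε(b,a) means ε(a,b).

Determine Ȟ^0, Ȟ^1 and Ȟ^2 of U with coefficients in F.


intersection data:
  A12={b,d,e,f,g} A13={a,b,e,f,g} A14={d,e,f,g} A23={b,e,f,g} A24={d,e,f,g} A34={e,f,g}
  A123={b,e,f,g} A124={d,e,f,g} A134={e,f,g} A234={e,f,g}
  A1234={e,f,g}
C dims 4,6,4,1; δ0: rk 3, SNF 1^3; δ1: rk 3, SNF 1^3; δ2: rk 1, SNF 1^1
Ȟ^0 = (4 − 3) − 0 = 1, so Ȟ^0 ≅ Z
Ȟ^1 = (6 − 3) − 3 = 0, so Ȟ^1 ≅ 0
Ȟ^2 = (4 − 1) − 3 = 0, so Ȟ^2 ≅ 0

Ȟ^0 = Z,  Ȟ^1 = 0,  Ȟ^2 = 0


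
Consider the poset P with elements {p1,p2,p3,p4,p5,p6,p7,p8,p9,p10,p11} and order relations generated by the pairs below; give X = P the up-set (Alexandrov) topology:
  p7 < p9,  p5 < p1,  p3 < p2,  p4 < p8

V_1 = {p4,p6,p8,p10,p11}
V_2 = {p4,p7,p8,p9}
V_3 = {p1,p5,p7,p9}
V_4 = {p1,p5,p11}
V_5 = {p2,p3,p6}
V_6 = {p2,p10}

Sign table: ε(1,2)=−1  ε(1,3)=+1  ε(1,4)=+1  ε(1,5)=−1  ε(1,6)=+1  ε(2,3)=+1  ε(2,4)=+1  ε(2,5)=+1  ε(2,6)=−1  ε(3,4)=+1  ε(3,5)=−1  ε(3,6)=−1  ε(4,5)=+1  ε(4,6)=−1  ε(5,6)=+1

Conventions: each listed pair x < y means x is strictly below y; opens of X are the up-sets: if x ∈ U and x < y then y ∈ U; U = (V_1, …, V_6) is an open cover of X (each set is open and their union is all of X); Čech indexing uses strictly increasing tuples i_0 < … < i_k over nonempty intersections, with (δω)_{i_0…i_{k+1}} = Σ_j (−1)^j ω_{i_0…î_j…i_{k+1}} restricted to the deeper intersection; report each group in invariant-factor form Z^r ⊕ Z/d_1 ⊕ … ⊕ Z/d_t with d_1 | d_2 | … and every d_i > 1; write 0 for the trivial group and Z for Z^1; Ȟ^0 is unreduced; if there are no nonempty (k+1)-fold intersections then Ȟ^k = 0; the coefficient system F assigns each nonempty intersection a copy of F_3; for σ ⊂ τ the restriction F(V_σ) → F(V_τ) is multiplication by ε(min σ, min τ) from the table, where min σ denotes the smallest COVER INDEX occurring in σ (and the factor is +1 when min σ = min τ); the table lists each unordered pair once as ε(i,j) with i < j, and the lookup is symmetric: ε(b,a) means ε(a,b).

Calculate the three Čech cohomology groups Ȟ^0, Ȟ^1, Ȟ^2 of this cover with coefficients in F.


nerve simplices:
  V12={p4,p8} V14={p11} V15={p6} V16={p10} V23={p7,p9} V34={p1,p5} V56={p2}
C dims 6,7; δ0: rk_F3 6
degree 0: 6−6−0 = 0 → Ȟ^0 ≅ 0
degree 1: 7−0−6 = 1 → Ȟ^1 ≅ Z/3
degree 2: 0−0−0 = 0 → Ȟ^2 ≅ 0

Ȟ^0 ≅ 0; Ȟ^1 ≅ Z/3; Ȟ^2 ≅ 0


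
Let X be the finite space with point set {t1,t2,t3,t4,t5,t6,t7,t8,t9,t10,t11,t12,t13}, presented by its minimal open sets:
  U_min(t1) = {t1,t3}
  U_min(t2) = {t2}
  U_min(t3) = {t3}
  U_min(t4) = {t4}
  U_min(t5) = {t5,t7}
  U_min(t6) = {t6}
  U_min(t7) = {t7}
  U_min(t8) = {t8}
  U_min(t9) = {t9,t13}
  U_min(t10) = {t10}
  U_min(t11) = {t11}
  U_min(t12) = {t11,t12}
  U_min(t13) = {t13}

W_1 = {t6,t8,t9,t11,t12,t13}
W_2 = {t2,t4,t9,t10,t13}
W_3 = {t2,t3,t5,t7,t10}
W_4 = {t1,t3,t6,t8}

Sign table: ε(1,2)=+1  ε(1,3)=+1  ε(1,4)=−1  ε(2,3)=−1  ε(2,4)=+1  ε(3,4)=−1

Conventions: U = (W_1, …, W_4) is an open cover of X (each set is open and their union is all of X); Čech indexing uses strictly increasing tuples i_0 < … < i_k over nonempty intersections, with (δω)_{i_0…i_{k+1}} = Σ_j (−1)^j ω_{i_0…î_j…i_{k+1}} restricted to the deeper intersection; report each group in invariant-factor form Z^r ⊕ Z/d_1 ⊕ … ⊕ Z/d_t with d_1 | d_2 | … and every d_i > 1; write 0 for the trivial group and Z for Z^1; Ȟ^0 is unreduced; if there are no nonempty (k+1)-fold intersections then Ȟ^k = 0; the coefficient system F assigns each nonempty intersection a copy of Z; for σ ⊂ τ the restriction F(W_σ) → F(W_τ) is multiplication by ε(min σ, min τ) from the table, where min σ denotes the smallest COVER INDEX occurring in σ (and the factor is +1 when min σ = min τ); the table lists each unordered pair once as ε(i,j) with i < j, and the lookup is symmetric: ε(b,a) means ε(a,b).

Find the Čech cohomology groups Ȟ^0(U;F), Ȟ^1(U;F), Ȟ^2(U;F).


Ȟ^0(U;F) ≅ 0; Ȟ^1(U;F) ≅ Z/2; Ȟ^2(U;F) ≅ 0

cover nerve:
  W12={t9,t13} W14={t6,t8} W23={t2,t10} W34={t3}
C dims 4,4; δ0: rk 4, SNF 1^3·2
Ȟ^0: (4−4)−0=0 ⇒ 0
Ȟ^1: (4−0)−4=0 plus torsion [2] ⇒ Z/2
Ȟ^2: (0−0)−0=0 ⇒ 0


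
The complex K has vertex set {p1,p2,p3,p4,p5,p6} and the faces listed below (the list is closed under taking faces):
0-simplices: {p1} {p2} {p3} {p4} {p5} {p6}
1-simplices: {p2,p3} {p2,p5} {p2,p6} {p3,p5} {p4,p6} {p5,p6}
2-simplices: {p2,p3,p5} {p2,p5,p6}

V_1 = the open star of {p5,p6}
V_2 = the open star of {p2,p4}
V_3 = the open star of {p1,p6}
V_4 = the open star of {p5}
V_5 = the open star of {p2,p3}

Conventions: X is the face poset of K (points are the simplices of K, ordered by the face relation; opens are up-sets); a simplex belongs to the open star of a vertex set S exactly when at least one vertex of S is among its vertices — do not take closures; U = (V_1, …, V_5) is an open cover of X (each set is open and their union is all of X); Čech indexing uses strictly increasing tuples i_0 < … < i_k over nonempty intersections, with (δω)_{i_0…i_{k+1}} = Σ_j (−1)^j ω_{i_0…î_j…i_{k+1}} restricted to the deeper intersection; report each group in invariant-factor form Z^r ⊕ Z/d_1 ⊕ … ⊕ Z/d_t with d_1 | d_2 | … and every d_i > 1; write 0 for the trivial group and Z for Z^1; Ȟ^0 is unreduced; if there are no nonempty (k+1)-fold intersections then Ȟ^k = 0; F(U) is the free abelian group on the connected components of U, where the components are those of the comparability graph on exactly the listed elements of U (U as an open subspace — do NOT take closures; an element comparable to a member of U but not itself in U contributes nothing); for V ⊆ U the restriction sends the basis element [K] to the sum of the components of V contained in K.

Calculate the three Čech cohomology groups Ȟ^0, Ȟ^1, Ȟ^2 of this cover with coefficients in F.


intersection data:
  V1={{p5},{p6},{p2,p5},{p2,p6},{p3,p5},{p4,p6},{p5,p6},{p2,p3,p5},{p2,p5,p6}} V2={{p2},{p4},{p2,p3},{p2,p5},{p2,p6},{p4,p6},{p2,p3,p5},{p2,p5,p6}} V3={{p1},{p6},{p2,p6},{p4,p6},{p5,p6},{p2,p5,p6}} V4={{p5},{p2,p5},{p3,p5},{p5,p6},{p2,p3,p5},{p2,p5,p6}} V5={{p2},{p3},{p2,p3},{p2,p5},{p2,p6},{p3,p5},{p2,p3,p5},{p2,p5,p6}}
  V12={{p2,p5},{p2,p6},{p4,p6},{p2,p3,p5},{p2,p5,p6}} V13={{p6},{p2,p6},{p4,p6},{p5,p6},{p2,p5,p6}} V14={{p5},{p2,p5},{p3,p5},{p5,p6},{p2,p3,p5},{p2,p5,p6}} V15={{p2,p5},{p2,p6},{p3,p5},{p2,p3,p5},{p2,p5,p6}} V23={{p2,p6},{p4,p6},{p2,p5,p6}} V24={{p2,p5},{p2,p3,p5},{p2,p5,p6}} V25={{p2},{p2,p3},{p2,p5},{p2,p6},{p2,p3,p5},{p2,p5,p6}} V34={{p5,p6},{p2,p5,p6}} V35={{p2,p6},{p2,p5,p6}} V45={{p2,p5},{p3,p5},{p2,p3,p5},{p2,p5,p6}}
  V123={{p2,p6},{p4,p6},{p2,p5,p6}} V124={{p2,p5},{p2,p3,p5},{p2,p5,p6}} V125={{p2,p5},{p2,p6},{p2,p3,p5},{p2,p5,p6}} V134={{p5,p6},{p2,p5,p6}} V135={{p2,p6},{p2,p5,p6}} V145={{p2,p5},{p3,p5},{p2,p3,p5},{p2,p5,p6}} V234={{p2,p5,p6}} V235={{p2,p6},{p2,p5,p6}} V245={{p2,p5},{p2,p3,p5},{p2,p5,p6}} V345={{p2,p5,p6}}
  V1234={{p2,p5,p6}} V1235={{p2,p6},{p2,p5,p6}} V1245={{p2,p5},{p2,p3,p5},{p2,p5,p6}} V1345={{p2,p5,p6}} V2345={{p2,p5,p6}}
  V12345={{p2,p5,p6}}
components per intersection:
  V1: {{p5},{p6},{p2,p5},{p2,p6},{p3,p5},{p4,p6},{p5,p6},{p2,p3,p5},{p2,p5,p6}}
  V2: {{p2},{p2,p3},{p2,p5},{p2,p6},{p2,p3,p5},{p2,p5,p6}} {{p4},{p4,p6}}
  V3: {{p1}} {{p6},{p2,p6},{p4,p6},{p5,p6},{p2,p5,p6}}
  V4: {{p5},{p2,p5},{p3,p5},{p5,p6},{p2,p3,p5},{p2,p5,p6}}
  V5: {{p2},{p3},{p2,p3},{p2,p5},{p2,p6},{p3,p5},{p2,p3,p5},{p2,p5,p6}}
  V12: {{p2,p5},{p2,p6},{p2,p3,p5},{p2,p5,p6}} {{p4,p6}}
  V13: {{p6},{p2,p6},{p4,p6},{p5,p6},{p2,p5,p6}}
  V14: {{p5},{p2,p5},{p3,p5},{p5,p6},{p2,p3,p5},{p2,p5,p6}}
  V15: {{p2,p5},{p2,p6},{p3,p5},{p2,p3,p5},{p2,p5,p6}}
  V23: {{p2,p6},{p2,p5,p6}} {{p4,p6}}
  V24: {{p2,p5},{p2,p3,p5},{p2,p5,p6}}
  V25: {{p2},{p2,p3},{p2,p5},{p2,p6},{p2,p3,p5},{p2,p5,p6}}
  V34: {{p5,p6},{p2,p5,p6}}
  V35: {{p2,p6},{p2,p5,p6}}
  V45: {{p2,p5},{p3,p5},{p2,p3,p5},{p2,p5,p6}}
  V123: {{p2,p6},{p2,p5,p6}} {{p4,p6}}
  V124: {{p2,p5},{p2,p3,p5},{p2,p5,p6}}
  V125: {{p2,p5},{p2,p6},{p2,p3,p5},{p2,p5,p6}}
  V134: {{p5,p6},{p2,p5,p6}}
  V135: {{p2,p6},{p2,p5,p6}}
  V145: {{p2,p5},{p3,p5},{p2,p3,p5},{p2,p5,p6}}
  V234: {{p2,p5,p6}}
  V235: {{p2,p6},{p2,p5,p6}}
  V245: {{p2,p5},{p2,p3,p5},{p2,p5,p6}}
  V345: {{p2,p5,p6}}
  V1234: {{p2,p5,p6}}
  V1235: {{p2,p6},{p2,p5,p6}}
  V1245: {{p2,p5},{p2,p3,p5},{p2,p5,p6}}
  V1345: {{p2,p5,p6}}
  V2345: {{p2,p5,p6}}
  V12345: {{p2,p5,p6}}
C dims 7,12,11,5; δ0: rk 5, SNF 1^5; δ1: rk 7, SNF 1^7; δ2: rk 4, SNF 1^4
Ȟ^0 = (7 − 5) − 0 = 2, so Ȟ^0 ≅ Z^2
Ȟ^1 = (12 − 7) − 5 = 0, so Ȟ^1 ≅ 0
Ȟ^2 = (11 − 4) − 7 = 0, so Ȟ^2 ≅ 0

Ȟ^0(U;F) ≅ Z^2,  Ȟ^1(U;F) ≅ 0,  Ȟ^2(U;F) ≅ 0


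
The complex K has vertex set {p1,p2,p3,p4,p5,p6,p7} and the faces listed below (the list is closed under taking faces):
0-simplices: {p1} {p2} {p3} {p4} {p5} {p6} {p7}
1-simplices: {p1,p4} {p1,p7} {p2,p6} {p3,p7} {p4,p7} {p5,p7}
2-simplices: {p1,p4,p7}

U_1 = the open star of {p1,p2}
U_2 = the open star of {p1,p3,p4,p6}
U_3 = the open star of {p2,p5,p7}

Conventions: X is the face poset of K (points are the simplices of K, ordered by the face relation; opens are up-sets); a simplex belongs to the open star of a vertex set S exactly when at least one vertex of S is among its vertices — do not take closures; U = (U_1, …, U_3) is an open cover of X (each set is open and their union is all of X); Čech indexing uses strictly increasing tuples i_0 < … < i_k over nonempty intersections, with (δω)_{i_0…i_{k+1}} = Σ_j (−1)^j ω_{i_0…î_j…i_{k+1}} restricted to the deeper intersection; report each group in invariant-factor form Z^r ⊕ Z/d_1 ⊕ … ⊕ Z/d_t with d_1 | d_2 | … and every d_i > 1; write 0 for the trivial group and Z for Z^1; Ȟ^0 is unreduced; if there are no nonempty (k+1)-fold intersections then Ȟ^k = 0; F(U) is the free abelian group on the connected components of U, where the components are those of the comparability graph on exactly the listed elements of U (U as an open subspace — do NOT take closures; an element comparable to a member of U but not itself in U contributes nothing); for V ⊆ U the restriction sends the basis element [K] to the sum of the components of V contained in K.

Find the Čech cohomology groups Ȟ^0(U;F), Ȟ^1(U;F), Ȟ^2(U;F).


Ȟ^0 = Z^2; Ȟ^1 = 0; Ȟ^2 = 0

intersection data:
  U1={{p1},{p2},{p1,p4},{p1,p7},{p2,p6},{p1,p4,p7}} U2={{p1},{p3},{p4},{p6},{p1,p4},{p1,p7},{p2,p6},{p3,p7},{p4,p7},{p1,p4,p7}} U3={{p2},{p5},{p7},{p1,p7},{p2,p6},{p3,p7},{p4,p7},{p5,p7},{p1,p4,p7}}
  U12={{p1},{p1,p4},{p1,p7},{p2,p6},{p1,p4,p7}} U13={{p2},{p1,p7},{p2,p6},{p1,p4,p7}} U23={{p1,p7},{p2,p6},{p3,p7},{p4,p7},{p1,p4,p7}}
  U123={{p1,p7},{p2,p6},{p1,p4,p7}}
components per intersection:
  U1: {{p1},{p1,p4},{p1,p7},{p1,p4,p7}} {{p2},{p2,p6}}
  U2: {{p1},{p4},{p1,p4},{p1,p7},{p4,p7},{p1,p4,p7}} {{p3},{p3,p7}} {{p6},{p2,p6}}
  U3: {{p2},{p2,p6}} {{p5},{p7},{p1,p7},{p3,p7},{p4,p7},{p5,p7},{p1,p4,p7}}
  U12: {{p1},{p1,p4},{p1,p7},{p1,p4,p7}} {{p2,p6}}
  U13: {{p2},{p2,p6}} {{p1,p7},{p1,p4,p7}}
  U23: {{p1,p7},{p4,p7},{p1,p4,p7}} {{p2,p6}} {{p3,p7}}
  U123: {{p1,p7},{p1,p4,p7}} {{p2,p6}}
C dims 7,7,2; δ0: rk 5, SNF 1^5; δ1: rk 2, SNF 1^2
Ȟ^0 = (7 − 5) − 0 = 2, so Ȟ^0 ≅ Z^2
Ȟ^1 = (7 − 2) − 5 = 0, so Ȟ^1 ≅ 0
Ȟ^2 = (2 − 0) − 2 = 0, so Ȟ^2 ≅ 0


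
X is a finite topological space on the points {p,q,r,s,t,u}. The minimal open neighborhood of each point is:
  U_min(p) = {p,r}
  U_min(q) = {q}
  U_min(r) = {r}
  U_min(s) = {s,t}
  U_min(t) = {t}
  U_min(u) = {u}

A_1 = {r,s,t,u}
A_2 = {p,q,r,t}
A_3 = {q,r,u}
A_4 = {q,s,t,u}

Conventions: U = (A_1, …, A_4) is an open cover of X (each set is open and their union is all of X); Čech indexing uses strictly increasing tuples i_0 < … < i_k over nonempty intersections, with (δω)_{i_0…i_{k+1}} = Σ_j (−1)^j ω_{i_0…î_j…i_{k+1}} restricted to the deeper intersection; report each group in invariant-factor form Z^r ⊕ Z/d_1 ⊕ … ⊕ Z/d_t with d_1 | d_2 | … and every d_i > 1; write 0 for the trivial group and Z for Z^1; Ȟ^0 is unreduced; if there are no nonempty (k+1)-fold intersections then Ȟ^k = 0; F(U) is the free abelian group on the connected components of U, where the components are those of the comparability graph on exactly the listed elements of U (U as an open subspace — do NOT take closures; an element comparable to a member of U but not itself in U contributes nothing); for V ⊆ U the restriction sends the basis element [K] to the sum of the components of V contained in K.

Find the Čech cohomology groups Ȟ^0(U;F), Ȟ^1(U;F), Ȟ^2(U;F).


Ȟ^0 = Z^4; Ȟ^1 = 0; Ȟ^2 = 0

cover nerve:
  A12={r,t} A13={r,u} A14={s,t,u} A23={q,r} A24={q,t} A34={q,u}
  A123={r} A124={t} A134={u} A234={q}
components per intersection:
  A1: {r} {s,t} {u}
  A2: {p,r} {q} {t}
  A3: {q} {r} {u}
  A4: {q} {s,t} {u}
  A12: {r} {t}
  A13: {r} {u}
  A14: {s,t} {u}
  A23: {q} {r}
  A24: {q} {t}
  A34: {q} {u}
  A123: {r}
  A124: {t}
  A134: {u}
  A234: {q}
C dims 12,12,4; δ0: rk 8, SNF 1^8; δ1: rk 4, SNF 1^4
Ȟ^0: (12−8)−0=4 ⇒ Z^4
Ȟ^1: (12−4)−8=0 ⇒ 0
Ȟ^2: (4−0)−4=0 ⇒ 0


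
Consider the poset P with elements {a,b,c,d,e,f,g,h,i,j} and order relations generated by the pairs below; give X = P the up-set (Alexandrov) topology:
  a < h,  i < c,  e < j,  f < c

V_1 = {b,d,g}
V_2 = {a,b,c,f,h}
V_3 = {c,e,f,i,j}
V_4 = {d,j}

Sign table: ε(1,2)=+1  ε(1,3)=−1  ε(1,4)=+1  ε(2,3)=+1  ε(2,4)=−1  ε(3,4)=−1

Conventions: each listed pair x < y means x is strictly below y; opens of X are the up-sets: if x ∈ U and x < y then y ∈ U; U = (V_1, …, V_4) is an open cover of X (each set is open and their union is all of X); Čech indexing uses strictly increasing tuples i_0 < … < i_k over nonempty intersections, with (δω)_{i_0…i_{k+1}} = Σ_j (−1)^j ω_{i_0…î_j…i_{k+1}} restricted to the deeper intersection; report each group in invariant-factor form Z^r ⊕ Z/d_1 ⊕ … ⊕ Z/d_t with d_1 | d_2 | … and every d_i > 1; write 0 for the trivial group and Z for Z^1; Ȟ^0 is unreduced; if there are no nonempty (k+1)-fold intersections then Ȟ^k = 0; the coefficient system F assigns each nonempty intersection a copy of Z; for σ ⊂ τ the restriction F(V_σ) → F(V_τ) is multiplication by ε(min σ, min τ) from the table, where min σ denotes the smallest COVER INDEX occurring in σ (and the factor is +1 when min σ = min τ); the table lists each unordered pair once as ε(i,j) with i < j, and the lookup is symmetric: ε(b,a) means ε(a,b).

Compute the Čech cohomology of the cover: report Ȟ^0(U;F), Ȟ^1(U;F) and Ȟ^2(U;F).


Ȟ^0 = 0, Ȟ^1 = Z/2 and Ȟ^2 = 0

nerve of the cover:
  V12={b} V14={d} V23={c,f} V34={j}
C dims 4,4; δ0: rk 4, SNF 1^3·2
Ȟ^0 = (4 − 4) − 0 = 0, so Ȟ^0 ≅ 0
Ȟ^1 = (4 − 0) − 4 = 0 plus torsion [2], so Ȟ^1 ≅ Z/2
Ȟ^2 = (0 − 0) − 0 = 0, so Ȟ^2 ≅ 0


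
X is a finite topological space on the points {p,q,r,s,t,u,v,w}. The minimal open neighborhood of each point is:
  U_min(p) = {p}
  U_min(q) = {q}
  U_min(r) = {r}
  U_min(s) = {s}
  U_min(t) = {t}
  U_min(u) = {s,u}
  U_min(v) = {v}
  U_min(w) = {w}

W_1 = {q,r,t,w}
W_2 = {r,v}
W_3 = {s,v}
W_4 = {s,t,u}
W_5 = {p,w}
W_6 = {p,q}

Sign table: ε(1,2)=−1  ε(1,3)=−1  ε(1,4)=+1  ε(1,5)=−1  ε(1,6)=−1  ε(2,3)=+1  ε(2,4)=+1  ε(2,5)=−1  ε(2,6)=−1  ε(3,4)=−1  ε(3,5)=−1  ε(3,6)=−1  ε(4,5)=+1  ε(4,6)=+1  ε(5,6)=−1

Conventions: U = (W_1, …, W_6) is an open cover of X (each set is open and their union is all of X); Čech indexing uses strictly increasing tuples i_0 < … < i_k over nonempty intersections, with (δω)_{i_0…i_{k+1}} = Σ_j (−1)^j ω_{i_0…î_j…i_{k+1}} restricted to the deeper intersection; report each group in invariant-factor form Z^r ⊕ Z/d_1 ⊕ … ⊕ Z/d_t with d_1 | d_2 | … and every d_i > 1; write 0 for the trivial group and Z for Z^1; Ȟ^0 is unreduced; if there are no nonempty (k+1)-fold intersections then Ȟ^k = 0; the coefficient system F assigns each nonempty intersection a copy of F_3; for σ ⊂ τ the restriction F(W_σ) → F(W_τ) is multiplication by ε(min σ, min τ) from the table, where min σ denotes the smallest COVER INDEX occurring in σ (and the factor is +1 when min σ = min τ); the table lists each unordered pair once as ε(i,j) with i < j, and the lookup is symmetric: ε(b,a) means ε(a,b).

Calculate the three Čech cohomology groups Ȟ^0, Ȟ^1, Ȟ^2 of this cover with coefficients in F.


nonempty overlaps:
  W12={r} W14={t} W15={w} W16={q} W23={v} W34={s} W56={p}
C dims 6,7; δ0: rk_F3 6
degree 0: 6−6−0 = 0 → Ȟ^0 ≅ 0
degree 1: 7−0−6 = 1 → Ȟ^1 ≅ Z/3
degree 2: 0−0−0 = 0 → Ȟ^2 ≅ 0

Ȟ^0 = 0,  Ȟ^1 = Z/3,  Ȟ^2 = 0


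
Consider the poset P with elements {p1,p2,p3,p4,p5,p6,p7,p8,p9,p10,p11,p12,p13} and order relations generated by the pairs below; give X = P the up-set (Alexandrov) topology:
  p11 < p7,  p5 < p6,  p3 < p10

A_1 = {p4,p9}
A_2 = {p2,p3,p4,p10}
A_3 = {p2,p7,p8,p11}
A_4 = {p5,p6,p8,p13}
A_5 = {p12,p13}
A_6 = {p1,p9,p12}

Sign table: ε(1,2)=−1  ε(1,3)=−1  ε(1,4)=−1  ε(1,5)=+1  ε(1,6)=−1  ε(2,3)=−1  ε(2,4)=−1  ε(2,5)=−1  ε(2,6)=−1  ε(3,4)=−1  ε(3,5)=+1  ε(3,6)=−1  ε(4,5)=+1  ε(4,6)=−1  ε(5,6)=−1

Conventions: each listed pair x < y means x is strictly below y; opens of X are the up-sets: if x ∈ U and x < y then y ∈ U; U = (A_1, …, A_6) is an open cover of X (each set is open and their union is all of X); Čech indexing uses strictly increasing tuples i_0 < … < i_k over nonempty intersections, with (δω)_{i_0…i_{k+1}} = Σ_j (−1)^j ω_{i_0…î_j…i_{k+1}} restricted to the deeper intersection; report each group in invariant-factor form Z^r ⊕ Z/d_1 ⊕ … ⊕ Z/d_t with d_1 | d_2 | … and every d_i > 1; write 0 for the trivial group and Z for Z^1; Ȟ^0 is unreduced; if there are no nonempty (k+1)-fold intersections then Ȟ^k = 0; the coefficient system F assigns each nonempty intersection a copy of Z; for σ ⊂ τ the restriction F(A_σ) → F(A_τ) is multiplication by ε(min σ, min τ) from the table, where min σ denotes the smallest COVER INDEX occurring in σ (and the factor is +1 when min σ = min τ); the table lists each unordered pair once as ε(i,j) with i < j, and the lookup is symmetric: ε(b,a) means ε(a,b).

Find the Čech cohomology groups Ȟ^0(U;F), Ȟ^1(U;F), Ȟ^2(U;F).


Ȟ^0 = 0, Ȟ^1 = Z/2, Ȟ^2 = 0

intersection data:
  A12={p4} A16={p9} A23={p2} A34={p8} A45={p13} A56={p12}
C dims 6,6; δ0: rk 6, SNF 1^5·2
Ȟ^0 = (6 − 6) − 0 = 0, so Ȟ^0 ≅ 0
Ȟ^1 = (6 − 0) − 6 = 0 plus torsion [2], so Ȟ^1 ≅ Z/2
Ȟ^2 = (0 − 0) − 0 = 0, so Ȟ^2 ≅ 0


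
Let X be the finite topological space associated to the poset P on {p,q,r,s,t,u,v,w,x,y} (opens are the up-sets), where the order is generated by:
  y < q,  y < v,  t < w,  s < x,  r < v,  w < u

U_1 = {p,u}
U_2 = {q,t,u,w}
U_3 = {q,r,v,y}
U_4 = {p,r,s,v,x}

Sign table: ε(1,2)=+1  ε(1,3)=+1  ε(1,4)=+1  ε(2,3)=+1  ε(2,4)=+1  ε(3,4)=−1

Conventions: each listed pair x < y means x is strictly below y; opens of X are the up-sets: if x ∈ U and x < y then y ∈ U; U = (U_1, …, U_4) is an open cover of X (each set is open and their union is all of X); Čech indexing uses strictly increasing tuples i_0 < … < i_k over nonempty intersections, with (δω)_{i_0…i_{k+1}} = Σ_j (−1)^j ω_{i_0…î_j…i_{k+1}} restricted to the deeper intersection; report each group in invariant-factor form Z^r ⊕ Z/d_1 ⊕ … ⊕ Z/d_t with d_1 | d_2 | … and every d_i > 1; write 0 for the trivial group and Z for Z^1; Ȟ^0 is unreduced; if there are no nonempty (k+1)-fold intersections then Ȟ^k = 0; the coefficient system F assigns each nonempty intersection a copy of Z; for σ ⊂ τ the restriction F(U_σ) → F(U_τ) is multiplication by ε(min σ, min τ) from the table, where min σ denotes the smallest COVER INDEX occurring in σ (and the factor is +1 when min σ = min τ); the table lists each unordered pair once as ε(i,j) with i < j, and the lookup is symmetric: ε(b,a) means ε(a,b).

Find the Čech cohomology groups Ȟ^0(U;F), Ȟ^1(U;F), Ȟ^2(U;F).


nonempty intersections:
  U12={u} U14={p} U23={q} U34={r,v}
C dims 4,4; δ0: rk 4, SNF 1^3·2
Ȟ^0: (4−4)−0=0 ⇒ 0
Ȟ^1: (4−0)−4=0 plus torsion [2] ⇒ Z/2
Ȟ^2: (0−0)−0=0 ⇒ 0

Ȟ^0(U;F) ≅ 0,  Ȟ^1(U;F) ≅ Z/2,  Ȟ^2(U;F) ≅ 0


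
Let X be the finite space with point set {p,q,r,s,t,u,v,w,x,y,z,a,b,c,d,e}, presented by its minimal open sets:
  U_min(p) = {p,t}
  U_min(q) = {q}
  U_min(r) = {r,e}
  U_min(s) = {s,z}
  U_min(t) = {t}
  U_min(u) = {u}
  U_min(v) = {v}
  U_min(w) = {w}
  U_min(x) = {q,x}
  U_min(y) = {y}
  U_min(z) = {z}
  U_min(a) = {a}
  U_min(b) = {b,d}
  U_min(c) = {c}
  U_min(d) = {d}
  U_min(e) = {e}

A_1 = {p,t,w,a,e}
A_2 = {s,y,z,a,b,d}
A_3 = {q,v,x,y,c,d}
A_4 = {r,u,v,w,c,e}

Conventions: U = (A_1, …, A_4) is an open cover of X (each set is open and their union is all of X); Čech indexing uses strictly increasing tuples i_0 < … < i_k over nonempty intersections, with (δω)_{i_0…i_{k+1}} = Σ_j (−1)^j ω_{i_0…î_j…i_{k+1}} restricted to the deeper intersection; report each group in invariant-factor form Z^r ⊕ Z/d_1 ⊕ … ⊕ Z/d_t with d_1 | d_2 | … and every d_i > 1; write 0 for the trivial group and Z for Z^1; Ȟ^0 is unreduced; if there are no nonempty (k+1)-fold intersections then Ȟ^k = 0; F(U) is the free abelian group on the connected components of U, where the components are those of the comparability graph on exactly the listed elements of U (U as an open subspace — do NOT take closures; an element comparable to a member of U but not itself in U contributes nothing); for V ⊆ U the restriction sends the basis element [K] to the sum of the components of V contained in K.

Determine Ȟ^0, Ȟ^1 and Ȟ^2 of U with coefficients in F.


Ȟ^0 ≅ Z^11, Ȟ^1 ≅ 0 and Ȟ^2 ≅ 0

nerve simplices:
  A12={a} A14={w,e} A23={y,d} A34={v,c}
components per intersection:
  A1: {p,t} {w} {a} {e}
  A2: {s,z} {y} {a} {b,d}
  A3: {q,x} {v} {y} {c} {d}
  A4: {r,e} {u} {v} {w} {c}
  A12: {a}
  A14: {w} {e}
  A23: {y} {d}
  A34: {v} {c}
C dims 18,7; δ0: rk 7, SNF 1^7
degree 0: 18−7−0 = 11 → Ȟ^0 ≅ Z^11
degree 1: 7−0−7 = 0 → Ȟ^1 ≅ 0
degree 2: 0−0−0 = 0 → Ȟ^2 ≅ 0


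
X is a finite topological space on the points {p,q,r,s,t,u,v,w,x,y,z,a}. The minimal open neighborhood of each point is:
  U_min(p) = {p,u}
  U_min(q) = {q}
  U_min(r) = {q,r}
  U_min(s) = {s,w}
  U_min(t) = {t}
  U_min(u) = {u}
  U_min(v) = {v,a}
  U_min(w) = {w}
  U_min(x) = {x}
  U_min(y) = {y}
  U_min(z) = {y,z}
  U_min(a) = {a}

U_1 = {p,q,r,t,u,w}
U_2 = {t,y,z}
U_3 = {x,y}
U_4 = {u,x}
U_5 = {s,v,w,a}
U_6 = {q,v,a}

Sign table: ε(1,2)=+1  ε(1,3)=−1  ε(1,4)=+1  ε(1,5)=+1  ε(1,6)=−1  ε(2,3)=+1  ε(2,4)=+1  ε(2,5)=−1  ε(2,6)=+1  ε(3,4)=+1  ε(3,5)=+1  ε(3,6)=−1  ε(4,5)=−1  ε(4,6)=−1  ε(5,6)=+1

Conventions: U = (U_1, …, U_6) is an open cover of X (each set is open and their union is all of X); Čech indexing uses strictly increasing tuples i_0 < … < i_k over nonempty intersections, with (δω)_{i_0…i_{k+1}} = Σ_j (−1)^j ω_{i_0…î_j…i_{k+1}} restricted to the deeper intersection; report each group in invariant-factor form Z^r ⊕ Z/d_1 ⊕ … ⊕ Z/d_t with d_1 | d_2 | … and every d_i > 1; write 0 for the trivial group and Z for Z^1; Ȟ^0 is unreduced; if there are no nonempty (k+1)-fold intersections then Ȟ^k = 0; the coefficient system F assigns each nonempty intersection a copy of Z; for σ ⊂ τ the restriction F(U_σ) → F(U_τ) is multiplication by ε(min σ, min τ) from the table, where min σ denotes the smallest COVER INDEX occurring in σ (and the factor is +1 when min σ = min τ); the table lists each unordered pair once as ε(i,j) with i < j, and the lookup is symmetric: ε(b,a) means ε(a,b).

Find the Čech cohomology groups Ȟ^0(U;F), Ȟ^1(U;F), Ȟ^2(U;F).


nonempty intersections:
  U12={t} U14={u} U15={w} U16={q} U23={y} U34={x} U56={v,a}
C dims 6,7; δ0: rk 6, SNF 1^5·2
Ȟ^0: (6−6)−0=0 ⇒ 0
Ȟ^1: (7−0)−6=1 plus torsion [2] ⇒ Z ⊕ Z/2
Ȟ^2: (0−0)−0=0 ⇒ 0

Ȟ^0 = 0, Ȟ^1 = Z ⊕ Z/2, Ȟ^2 = 0


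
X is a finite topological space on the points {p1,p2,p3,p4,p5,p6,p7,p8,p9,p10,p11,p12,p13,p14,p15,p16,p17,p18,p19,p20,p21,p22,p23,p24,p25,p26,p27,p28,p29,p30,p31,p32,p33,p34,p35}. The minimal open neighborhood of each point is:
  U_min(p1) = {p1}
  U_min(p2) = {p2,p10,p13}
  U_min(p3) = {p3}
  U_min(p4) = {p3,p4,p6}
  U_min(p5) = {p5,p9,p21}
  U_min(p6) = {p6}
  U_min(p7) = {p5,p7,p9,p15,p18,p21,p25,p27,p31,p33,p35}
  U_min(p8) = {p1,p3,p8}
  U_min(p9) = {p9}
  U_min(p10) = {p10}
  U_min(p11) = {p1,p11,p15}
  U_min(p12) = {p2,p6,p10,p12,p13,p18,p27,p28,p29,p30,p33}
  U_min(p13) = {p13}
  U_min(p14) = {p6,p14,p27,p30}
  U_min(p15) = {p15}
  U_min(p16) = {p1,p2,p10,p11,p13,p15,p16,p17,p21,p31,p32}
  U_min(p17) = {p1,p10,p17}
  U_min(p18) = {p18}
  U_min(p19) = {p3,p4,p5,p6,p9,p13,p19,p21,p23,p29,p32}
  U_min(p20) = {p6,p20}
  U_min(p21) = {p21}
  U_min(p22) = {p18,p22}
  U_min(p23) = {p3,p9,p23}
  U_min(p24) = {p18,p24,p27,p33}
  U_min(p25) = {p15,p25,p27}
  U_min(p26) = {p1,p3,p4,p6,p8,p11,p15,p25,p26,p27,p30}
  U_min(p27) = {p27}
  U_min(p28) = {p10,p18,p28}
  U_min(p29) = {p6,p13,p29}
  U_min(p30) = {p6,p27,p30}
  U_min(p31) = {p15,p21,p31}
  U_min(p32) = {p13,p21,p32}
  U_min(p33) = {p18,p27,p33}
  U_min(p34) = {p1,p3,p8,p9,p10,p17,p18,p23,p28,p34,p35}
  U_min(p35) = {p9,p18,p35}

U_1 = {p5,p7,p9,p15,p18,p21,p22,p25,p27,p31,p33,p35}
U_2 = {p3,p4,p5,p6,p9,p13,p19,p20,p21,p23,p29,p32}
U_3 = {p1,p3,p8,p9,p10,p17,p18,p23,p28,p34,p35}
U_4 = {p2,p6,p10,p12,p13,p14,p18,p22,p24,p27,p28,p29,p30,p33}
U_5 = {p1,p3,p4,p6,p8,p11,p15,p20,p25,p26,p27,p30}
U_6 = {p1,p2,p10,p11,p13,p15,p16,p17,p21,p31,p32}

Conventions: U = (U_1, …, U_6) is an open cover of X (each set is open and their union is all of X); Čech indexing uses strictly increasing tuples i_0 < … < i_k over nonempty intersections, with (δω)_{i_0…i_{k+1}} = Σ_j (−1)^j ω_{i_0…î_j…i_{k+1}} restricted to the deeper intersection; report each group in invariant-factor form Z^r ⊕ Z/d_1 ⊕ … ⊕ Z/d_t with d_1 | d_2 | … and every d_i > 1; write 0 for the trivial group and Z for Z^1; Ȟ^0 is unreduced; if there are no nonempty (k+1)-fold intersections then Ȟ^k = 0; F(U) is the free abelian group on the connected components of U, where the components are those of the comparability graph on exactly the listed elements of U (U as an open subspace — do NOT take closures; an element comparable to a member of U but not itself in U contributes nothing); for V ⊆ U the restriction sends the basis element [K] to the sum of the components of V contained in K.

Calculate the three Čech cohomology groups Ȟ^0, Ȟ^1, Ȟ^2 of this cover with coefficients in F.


Ȟ^0 ≅ Z; Ȟ^1 ≅ 0; Ȟ^2 ≅ Z/2

intersection data:
  U12={p5,p9,p21} U13={p9,p18,p35} U14={p18,p22,p27,p33} U15={p15,p25,p27} U16={p15,p21,p31} U23={p3,p9,p23} U24={p6,p13,p29} U25={p3,p4,p6,p20} U26={p13,p21,p32} U34={p10,p18,p28} U35={p1,p3,p8} U36={p1,p10,p17} U45={p6,p27,p30} U46={p2,p10,p13} U56={p1,p11,p15}
  U123={p9} U126={p21} U134={p18} U145={p27} U156={p15} U235={p3} U245={p6} U246={p13} U346={p10} U356={p1}
components per intersection:
  U1: {p5,p7,p9,p15,p18,p21,p22,p25,p27,p31,p33,p35}
  U2: {p3,p4,p5,p6,p9,p13,p19,p20,p21,p23,p29,p32}
  U3: {p1,p3,p8,p9,p10,p17,p18,p23,p28,p34,p35}
  U4: {p2,p6,p10,p12,p13,p14,p18,p22,p24,p27,p28,p29,p30,p33}
  U5: {p1,p3,p4,p6,p8,p11,p15,p20,p25,p26,p27,p30}
  U6: {p1,p2,p10,p11,p13,p15,p16,p17,p21,p31,p32}
  U12: {p5,p9,p21}
  U13: {p9,p18,p35}
  U14: {p18,p22,p27,p33}
  U15: {p15,p25,p27}
  U16: {p15,p21,p31}
  U23: {p3,p9,p23}
  U24: {p6,p13,p29}
  U25: {p3,p4,p6,p20}
  U26: {p13,p21,p32}
  U34: {p10,p18,p28}
  U35: {p1,p3,p8}
  U36: {p1,p10,p17}
  U45: {p6,p27,p30}
  U46: {p2,p10,p13}
  U56: {p1,p11,p15}
  U123: {p9}
  U126: {p21}
  U134: {p18}
  U145: {p27}
  U156: {p15}
  U235: {p3}
  U245: {p6}
  U246: {p13}
  U346: {p10}
  U356: {p1}
C dims 6,15,10; δ0: rk 5, SNF 1^5; δ1: rk 10, SNF 1^9·2
Ȟ^0 = (6 − 5) − 0 = 1, so Ȟ^0 ≅ Z
Ȟ^1 = (15 − 10) − 5 = 0, so Ȟ^1 ≅ 0
Ȟ^2 = (10 − 0) − 10 = 0 plus torsion [2], so Ȟ^2 ≅ Z/2


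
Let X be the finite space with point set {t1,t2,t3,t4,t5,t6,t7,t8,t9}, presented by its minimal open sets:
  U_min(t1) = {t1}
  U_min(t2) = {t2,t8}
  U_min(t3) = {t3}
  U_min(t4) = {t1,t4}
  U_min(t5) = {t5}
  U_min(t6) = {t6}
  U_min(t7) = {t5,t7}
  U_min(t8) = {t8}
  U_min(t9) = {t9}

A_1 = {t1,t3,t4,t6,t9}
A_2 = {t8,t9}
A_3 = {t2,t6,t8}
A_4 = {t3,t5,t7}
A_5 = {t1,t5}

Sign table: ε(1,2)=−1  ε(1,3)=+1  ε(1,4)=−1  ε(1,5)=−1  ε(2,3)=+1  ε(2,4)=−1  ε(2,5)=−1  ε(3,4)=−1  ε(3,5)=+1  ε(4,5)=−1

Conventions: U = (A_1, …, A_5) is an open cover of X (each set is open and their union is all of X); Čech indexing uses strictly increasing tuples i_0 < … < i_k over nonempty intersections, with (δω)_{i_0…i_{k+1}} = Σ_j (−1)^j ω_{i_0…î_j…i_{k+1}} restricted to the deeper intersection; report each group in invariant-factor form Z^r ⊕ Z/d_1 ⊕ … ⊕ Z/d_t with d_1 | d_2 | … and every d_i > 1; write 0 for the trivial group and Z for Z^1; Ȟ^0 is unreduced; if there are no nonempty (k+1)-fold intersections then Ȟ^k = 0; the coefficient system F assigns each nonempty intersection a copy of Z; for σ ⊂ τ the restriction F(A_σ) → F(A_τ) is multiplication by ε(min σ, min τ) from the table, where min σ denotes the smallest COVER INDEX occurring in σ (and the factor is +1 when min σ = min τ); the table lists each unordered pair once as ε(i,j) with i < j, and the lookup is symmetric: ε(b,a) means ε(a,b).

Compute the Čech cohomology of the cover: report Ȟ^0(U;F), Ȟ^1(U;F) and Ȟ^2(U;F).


Ȟ^0 ≅ 0, Ȟ^1 ≅ Z ⊕ Z/2 and Ȟ^2 ≅ 0

nerve of the cover:
  A12={t9} A13={t6} A14={t3} A15={t1} A23={t8} A45={t5}
C dims 5,6; δ0: rk 5, SNF 1^4·2
Ȟ^0 = (5 − 5) − 0 = 0, so Ȟ^0 ≅ 0
Ȟ^1 = (6 − 0) − 5 = 1 plus torsion [2], so Ȟ^1 ≅ Z ⊕ Z/2
Ȟ^2 = (0 − 0) − 0 = 0, so Ȟ^2 ≅ 0


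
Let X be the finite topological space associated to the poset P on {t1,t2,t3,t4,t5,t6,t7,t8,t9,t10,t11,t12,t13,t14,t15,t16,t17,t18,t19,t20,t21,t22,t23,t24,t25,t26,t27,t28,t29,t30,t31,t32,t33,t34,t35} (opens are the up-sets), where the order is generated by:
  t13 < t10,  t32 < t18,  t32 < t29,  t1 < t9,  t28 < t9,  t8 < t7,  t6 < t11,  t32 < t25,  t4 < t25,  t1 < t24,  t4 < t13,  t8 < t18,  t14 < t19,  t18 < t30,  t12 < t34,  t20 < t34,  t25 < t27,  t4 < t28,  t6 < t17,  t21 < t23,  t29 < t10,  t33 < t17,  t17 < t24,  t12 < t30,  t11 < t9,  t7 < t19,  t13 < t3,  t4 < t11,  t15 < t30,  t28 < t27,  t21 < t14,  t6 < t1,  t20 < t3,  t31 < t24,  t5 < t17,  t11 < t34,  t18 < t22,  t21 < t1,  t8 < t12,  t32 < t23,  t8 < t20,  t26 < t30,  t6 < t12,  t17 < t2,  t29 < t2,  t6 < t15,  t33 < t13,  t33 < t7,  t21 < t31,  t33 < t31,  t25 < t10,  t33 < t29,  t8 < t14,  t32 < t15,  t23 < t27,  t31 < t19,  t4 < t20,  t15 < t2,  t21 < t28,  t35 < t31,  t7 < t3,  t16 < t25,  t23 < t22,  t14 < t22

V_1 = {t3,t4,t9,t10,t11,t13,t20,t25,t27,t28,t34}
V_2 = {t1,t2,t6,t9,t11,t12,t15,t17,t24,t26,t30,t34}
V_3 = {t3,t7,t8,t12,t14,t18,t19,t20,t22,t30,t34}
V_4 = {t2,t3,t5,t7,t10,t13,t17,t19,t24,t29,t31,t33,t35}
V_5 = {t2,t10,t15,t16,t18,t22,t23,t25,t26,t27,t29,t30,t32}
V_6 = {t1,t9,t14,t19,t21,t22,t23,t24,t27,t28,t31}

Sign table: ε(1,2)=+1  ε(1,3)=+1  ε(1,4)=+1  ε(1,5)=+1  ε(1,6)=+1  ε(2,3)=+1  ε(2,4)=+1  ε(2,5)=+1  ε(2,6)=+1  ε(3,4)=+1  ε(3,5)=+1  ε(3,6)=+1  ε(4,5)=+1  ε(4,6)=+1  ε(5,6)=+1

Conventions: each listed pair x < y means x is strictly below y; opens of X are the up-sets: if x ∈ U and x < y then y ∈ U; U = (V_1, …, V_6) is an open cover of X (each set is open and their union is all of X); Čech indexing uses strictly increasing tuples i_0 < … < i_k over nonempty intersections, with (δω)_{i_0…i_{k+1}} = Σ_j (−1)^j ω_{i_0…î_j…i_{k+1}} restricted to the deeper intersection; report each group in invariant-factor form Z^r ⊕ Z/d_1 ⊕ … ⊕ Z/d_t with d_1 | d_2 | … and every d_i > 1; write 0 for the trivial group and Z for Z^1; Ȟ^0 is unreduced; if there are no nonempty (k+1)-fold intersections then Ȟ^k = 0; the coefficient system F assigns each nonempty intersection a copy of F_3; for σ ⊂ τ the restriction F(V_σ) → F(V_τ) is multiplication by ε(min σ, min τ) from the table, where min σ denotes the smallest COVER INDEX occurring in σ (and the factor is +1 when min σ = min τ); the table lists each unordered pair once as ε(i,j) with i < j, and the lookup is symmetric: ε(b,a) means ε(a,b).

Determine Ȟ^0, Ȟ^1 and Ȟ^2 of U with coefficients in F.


Ȟ^0 = Z/3, Ȟ^1 = 0, Ȟ^2 = 0

cover nerve:
  V12={t9,t11,t34} V13={t3,t20,t34} V14={t3,t10,t13} V15={t10,t25,t27} V16={t9,t27,t28} V23={t12,t30,t34} V24={t2,t17,t24} V25={t2,t15,t26,t30} V26={t1,t9,t24} V34={t3,t7,t19} V35={t18,t22,t30} V36={t14,t19,t22} V45={t2,t10,t29} V46={t19,t24,t31} V56={t22,t23,t27}
  V123={t34} V126={t9} V134={t3} V145={t10} V156={t27} V235={t30} V245={t2} V246={t24} V346={t19} V356={t22}
C dims 6,15,10; δ0: rk_F3 5; δ1: rk_F3 10
Ȟ^0: (6−5)−0=1 ⇒ Z/3
Ȟ^1: (15−10)−5=0 ⇒ 0
Ȟ^2: (10−0)−10=0 ⇒ 0


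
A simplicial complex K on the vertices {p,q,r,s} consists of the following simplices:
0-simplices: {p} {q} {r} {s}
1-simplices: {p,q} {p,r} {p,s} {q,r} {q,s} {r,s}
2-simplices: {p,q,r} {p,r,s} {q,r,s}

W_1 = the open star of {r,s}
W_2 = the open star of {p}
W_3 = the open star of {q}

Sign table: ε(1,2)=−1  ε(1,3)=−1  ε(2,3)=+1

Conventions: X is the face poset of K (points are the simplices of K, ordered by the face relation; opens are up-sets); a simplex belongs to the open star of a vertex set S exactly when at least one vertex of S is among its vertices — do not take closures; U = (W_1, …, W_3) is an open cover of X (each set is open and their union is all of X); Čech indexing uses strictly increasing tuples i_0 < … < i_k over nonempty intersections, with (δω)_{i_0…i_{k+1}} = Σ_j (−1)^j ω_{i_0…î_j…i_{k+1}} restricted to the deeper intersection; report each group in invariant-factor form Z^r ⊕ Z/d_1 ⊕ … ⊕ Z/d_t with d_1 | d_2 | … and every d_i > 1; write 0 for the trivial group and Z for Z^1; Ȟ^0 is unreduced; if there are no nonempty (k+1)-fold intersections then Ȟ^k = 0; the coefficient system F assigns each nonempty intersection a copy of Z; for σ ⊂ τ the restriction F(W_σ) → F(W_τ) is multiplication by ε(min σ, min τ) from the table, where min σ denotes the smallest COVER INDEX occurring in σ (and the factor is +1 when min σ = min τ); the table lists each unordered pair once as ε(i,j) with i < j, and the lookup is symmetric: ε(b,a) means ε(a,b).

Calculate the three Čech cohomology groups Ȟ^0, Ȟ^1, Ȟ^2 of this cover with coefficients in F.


nonempty intersections:
  W1={{r},{s},{p,r},{p,s},{q,r},{q,s},{r,s},{p,q,r},{p,r,s},{q,r,s}} W2={{p},{p,q},{p,r},{p,s},{p,q,r},{p,r,s}} W3={{q},{p,q},{q,r},{q,s},{p,q,r},{q,r,s}}
  W12={{p,r},{p,s},{p,q,r},{p,r,s}} W13={{q,r},{q,s},{p,q,r},{q,r,s}} W23={{p,q},{p,q,r}}
  W123={{p,q,r}}
C dims 3,3,1; δ0: rk 2, SNF 1^2; δ1: rk 1, SNF 1^1
Ȟ^0: (3−2)−0=1 ⇒ Z
Ȟ^1: (3−1)−2=0 ⇒ 0
Ȟ^2: (1−0)−1=0 ⇒ 0

Ȟ^0 = Z,  Ȟ^1 = 0,  Ȟ^2 = 0


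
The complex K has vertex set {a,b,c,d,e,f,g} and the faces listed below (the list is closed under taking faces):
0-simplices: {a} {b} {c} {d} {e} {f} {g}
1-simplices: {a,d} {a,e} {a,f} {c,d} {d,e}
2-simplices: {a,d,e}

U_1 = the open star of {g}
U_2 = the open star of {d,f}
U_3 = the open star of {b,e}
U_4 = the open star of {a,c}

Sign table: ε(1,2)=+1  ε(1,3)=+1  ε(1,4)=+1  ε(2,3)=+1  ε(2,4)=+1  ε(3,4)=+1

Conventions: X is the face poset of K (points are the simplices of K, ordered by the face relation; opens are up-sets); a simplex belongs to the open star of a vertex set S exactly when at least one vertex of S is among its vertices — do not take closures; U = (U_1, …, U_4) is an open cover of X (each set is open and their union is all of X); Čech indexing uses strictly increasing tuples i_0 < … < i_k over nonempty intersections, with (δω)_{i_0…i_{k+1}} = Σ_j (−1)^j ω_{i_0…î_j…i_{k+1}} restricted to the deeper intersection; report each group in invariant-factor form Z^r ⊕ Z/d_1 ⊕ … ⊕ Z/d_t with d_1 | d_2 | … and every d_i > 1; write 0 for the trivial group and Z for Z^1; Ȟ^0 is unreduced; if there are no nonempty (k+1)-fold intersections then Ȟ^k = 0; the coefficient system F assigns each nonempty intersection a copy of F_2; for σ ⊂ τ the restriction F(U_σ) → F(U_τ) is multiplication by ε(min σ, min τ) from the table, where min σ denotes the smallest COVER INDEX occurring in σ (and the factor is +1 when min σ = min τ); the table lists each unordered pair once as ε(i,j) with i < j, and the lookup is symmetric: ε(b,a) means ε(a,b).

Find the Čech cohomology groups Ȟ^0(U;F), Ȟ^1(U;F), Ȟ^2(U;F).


Ȟ^0 ≅ Z/2 ⊕ Z/2, Ȟ^1 ≅ 0, Ȟ^2 ≅ 0

intersection data:
  U1={{g}} U2={{d},{f},{a,d},{a,f},{c,d},{d,e},{a,d,e}} U3={{b},{e},{a,e},{d,e},{a,d,e}} U4={{a},{c},{a,d},{a,e},{a,f},{c,d},{a,d,e}}
  U23={{d,e},{a,d,e}} U24={{a,d},{a,f},{c,d},{a,d,e}} U34={{a,e},{a,d,e}}
  U234={{a,d,e}}
C dims 4,3,1; δ0: rk_F2 2; δ1: rk_F2 1
Ȟ^0 = (4 − 2) − 0 = 2, so Ȟ^0 ≅ Z/2 ⊕ Z/2
Ȟ^1 = (3 − 1) − 2 = 0, so Ȟ^1 ≅ 0
Ȟ^2 = (1 − 0) − 1 = 0, so Ȟ^2 ≅ 0


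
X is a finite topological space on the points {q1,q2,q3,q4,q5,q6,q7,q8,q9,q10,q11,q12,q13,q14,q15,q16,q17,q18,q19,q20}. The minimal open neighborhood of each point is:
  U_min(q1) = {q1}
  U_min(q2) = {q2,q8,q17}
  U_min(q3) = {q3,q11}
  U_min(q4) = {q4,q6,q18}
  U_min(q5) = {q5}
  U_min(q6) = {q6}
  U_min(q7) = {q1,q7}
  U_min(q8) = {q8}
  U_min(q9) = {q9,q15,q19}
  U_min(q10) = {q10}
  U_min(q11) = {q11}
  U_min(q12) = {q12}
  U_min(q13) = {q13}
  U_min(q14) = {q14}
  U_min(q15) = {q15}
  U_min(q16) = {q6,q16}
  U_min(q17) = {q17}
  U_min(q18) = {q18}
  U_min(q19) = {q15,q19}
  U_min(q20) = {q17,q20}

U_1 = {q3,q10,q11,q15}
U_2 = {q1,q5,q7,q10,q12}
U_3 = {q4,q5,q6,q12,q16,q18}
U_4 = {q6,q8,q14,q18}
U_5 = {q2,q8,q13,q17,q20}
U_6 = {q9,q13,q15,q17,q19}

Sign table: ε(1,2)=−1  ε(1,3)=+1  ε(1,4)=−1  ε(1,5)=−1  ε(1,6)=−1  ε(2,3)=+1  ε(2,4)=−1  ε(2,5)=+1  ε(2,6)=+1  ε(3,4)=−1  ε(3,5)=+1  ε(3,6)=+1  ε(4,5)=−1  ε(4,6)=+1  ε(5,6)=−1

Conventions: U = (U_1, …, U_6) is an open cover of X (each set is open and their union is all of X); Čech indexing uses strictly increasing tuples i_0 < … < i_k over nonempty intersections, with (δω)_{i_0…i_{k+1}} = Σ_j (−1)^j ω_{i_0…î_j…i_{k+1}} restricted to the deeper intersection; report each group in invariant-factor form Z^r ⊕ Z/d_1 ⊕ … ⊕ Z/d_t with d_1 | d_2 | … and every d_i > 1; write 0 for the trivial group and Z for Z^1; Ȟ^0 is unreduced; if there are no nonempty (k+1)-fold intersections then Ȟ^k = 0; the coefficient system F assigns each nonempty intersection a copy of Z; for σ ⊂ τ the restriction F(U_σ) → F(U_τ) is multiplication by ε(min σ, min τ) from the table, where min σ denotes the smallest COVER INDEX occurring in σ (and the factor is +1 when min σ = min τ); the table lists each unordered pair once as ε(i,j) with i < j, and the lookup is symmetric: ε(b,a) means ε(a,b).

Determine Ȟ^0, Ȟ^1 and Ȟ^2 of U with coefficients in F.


Ȟ^0 = 0,  Ȟ^1 = Z/2,  Ȟ^2 = 0

nonempty intersections:
  U12={q10} U16={q15} U23={q5,q12} U34={q6,q18} U45={q8} U56={q13,q17}
C dims 6,6; δ0: rk 6, SNF 1^5·2
Ȟ^0: (6−6)−0=0 ⇒ 0
Ȟ^1: (6−0)−6=0 plus torsion [2] ⇒ Z/2
Ȟ^2: (0−0)−0=0 ⇒ 0
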